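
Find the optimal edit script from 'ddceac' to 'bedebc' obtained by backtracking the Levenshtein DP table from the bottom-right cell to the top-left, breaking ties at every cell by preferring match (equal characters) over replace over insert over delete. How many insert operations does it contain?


Edit distance = 4. Backtracking from cell (6, 6) with preference match > replace > insert > delete,
then listing the resulting alignment 'ddceac' -> 'bedebc' left to right:
  Step 1: replace d->b
  Step 2: replace d->e
  Step 3: replace c->d
  Step 4: keep 'e'
  Step 5: replace a->b
  Step 6: keep 'c'
Total insertions: 0

0


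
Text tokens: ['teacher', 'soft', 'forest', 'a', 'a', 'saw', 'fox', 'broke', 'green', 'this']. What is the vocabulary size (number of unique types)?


Listing all tokens and tracking unique types:
  Token 1: 'teacher' -> NEW (unique so far: 1)
  Token 2: 'soft' -> NEW (unique so far: 2)
  Token 3: 'forest' -> NEW (unique so far: 3)
  Token 4: 'a' -> NEW (unique so far: 4)
  Token 5: 'a' -> duplicate (unique so far: 4)
  Token 6: 'saw' -> NEW (unique so far: 5)
  Token 7: 'fox' -> NEW (unique so far: 6)
  Token 8: 'broke' -> NEW (unique so far: 7)
  Token 9: 'green' -> NEW (unique so far: 8)
  Token 10: 'this' -> NEW (unique so far: 9)
Unique types: ('a', 'broke', 'forest', 'fox', 'green', 'saw', 'soft', 'teacher', 'this')
Vocabulary size: 9

9


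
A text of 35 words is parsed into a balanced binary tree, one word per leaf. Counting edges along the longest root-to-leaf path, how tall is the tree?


In a balanced binary tree with n leaves the deepest leaf is ceil(log2(n)) edges below the root.
log2(35) = 5.1293
ceil(5.1293) = 6
height (edges) = 6

6


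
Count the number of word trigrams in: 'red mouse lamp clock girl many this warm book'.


Word trigrams from [9] words:
  Trigram 1: (red mouse lamp)
  Trigram 2: (mouse lamp clock)
  Trigram 3: (lamp clock girl)
  Trigram 4: (clock girl many)
  Trigram 5: (girl many this)
  Trigram 6: (many this warm)
  Trigram 7: (this warm book)
Total word trigrams: 9 - 2 = 7

7


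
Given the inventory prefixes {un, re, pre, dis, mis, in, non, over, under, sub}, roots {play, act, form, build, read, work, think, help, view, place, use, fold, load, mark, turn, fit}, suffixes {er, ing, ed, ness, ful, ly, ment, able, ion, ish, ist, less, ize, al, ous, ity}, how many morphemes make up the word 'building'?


Segmenting 'building' against the inventory:
  'build' -> root (morpheme 1)
  'ing' -> suffix (morpheme 2)
Total morphemes: 2

2


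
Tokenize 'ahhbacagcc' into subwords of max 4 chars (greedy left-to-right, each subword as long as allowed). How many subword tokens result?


'ahhbacagcc' has 10 characters.
Chunking with max size 4:
  Chunk 1: 'ahhb' (positions 0-3)
  Chunk 2: 'acag' (positions 4-7)
  Chunk 3: 'cc' (positions 8-9)
Total chunks: ceil(10 / 4) = 3

3


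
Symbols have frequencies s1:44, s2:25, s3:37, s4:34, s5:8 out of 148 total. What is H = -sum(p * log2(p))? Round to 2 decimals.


Computing entropy H = -sum(p_i * log2(p_i)):
  s1: p = 44/148 = 0.2973, -p*log2(p) = 0.5203
  s2: p = 25/148 = 0.1689, -p*log2(p) = 0.4334
  s3: p = 37/148 = 0.2500, -p*log2(p) = 0.5000
  s4: p = 34/148 = 0.2297, -p*log2(p) = 0.4875
  s5: p = 8/148 = 0.0541, -p*log2(p) = 0.2275
H = sum of terms = 2.1687
Rounded to 2 decimals: 2.17

2.17


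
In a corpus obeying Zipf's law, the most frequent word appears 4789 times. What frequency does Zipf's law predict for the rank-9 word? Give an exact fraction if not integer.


Zipf's law: freq(rank) = f1 / rank
f1 = 4789, rank = 9
freq = 4789 / 9
GCD(4789, 9) = 1
Simplified: 4789/9

4789/9


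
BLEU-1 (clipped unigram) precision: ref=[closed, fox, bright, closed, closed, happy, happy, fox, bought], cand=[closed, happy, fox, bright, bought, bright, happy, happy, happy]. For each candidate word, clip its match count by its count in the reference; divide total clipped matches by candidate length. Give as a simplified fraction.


Reference word counts: {'bought': 1, 'bright': 1, 'closed': 3, 'fox': 2, 'happy': 2}
Checking each candidate word (with clipping):
  'closed' -> in reference (ref count 3, used 1/3) -> match (matches: 1)
  'happy' -> in reference (ref count 2, used 1/2) -> match (matches: 2)
  'fox' -> in reference (ref count 2, used 1/2) -> match (matches: 3)
  'bright' -> in reference (ref count 1, used 1/1) -> match (matches: 4)
  'bought' -> in reference (ref count 1, used 1/1) -> match (matches: 5)
  'bright' -> ref count 1 already used up (1/1) -> clipped, no match (matches: 5)
  'happy' -> in reference (ref count 2, used 2/2) -> match (matches: 6)
  'happy' -> ref count 2 already used up (2/2) -> clipped, no match (matches: 6)
  'happy' -> ref count 2 already used up (2/2) -> clipped, no match (matches: 6)
Clipped matches: 6, Candidate length: 9
Precision = 6/9 = 2/3

2/3


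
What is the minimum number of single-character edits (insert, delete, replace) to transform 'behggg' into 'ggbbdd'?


Building DP table for s1='behggg' (len 6) and s2='ggbbdd' (len 6):
       g  g  b  b  d  d
    0  1  2  3  4  5  6
  b 1  1  2  2  3  4  5
  e 2  2  2  3  3  4  5
  h 3  3  3  3  4  4  5
  g 4  3  3  4  4  5  5
  g 5  4  3  4  5  5  6
  g 6  5  4  4  5  6  6
Edit distance = dp[6][6] = 6

6


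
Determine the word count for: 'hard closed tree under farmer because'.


Counting words by splitting on spaces:
  Word 1: 'hard'
  Word 2: 'closed'
  Word 3: 'tree'
  Word 4: 'under'
  Word 5: 'farmer'
  Word 6: 'because'
Total words: 6

6


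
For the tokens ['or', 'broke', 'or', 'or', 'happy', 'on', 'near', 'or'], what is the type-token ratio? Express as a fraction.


Tokens: 8
Unique types: ('broke', 'happy', 'near', 'on', 'or') = 5
TTR = 5/8
Already in lowest terms.

5/8


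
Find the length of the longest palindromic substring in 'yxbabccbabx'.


Scanning 'yxbabccbabx' for palindromic substrings.
Substring at positions 1-10: 'xbabccbabx'.
Check: reverse('xbabccbabx') = 'xbabccbabx' -> palindrome confirmed.
Neighbouring characters ('y' / '-') break symmetry, so it cannot extend further.
No longer palindromic substring exists; longest length = 10

10


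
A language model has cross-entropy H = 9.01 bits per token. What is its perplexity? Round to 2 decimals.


Perplexity formula: PP = 2^H
H = 9.01
PP = 2^9.01
Decompose: 2^9.01 = 2^9 * 2^0.01
2^9 = 512, 2^0.01 ~ 1.0069556
PP ~ 512 * 1.0069556 = 515.5612672
Rounded to 2 decimals: 515.56

515.56


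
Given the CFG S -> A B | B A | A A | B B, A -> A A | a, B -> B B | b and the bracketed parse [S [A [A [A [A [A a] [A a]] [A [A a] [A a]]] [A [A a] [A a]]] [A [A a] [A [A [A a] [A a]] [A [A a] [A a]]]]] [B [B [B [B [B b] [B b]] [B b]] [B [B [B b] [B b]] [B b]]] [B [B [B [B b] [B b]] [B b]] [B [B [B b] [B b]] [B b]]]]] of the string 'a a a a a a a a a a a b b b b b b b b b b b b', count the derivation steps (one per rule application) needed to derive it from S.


Every bracketed nonterminal node [X ...] in the tree is produced by exactly one rule application.
Reading the tree off as a leftmost derivation:
  Step 1: S  =>  A B   (applied S -> A B)
  Step 2: A B  =>  A A B   (applied A -> A A)
  Step 3: A A B  =>  A A A B   (applied A -> A A)
  Step 4: A A A B  =>  A A A A B   (applied A -> A A)
  Step 5: A A A A B  =>  A A A A A B   (applied A -> A A)
  Step 6: A A A A A B  =>  a A A A A B   (applied A -> a)
  Step 7: a A A A A B  =>  a a A A A B   (applied A -> a)
  Step 8: a a A A A B  =>  a a A A A A B   (applied A -> A A)
  Step 9: a a A A A A B  =>  a a a A A A B   (applied A -> a)
  Step 10: a a a A A A B  =>  a a a a A A B   (applied A -> a)
  Step 11: a a a a A A B  =>  a a a a A A A B   (applied A -> A A)
  Step 12: a a a a A A A B  =>  a a a a a A A B   (applied A -> a)
  Step 13: a a a a a A A B  =>  a a a a a a A B   (applied A -> a)
  Step 14: a a a a a a A B  =>  a a a a a a A A B   (applied A -> A A)
  Step 15: a a a a a a A A B  =>  a a a a a a a A B   (applied A -> a)
  Step 16: a a a a a a a A B  =>  a a a a a a a A A B   (applied A -> A A)
  Step 17: a a a a a a a A A B  =>  a a a a a a a A A A B   (applied A -> A A)
  Step 18: a a a a a a a A A A B  =>  a a a a a a a a A A B   (applied A -> a)
  Step 19: a a a a a a a a A A B  =>  a a a a a a a a a A B   (applied A -> a)
  Step 20: a a a a a a a a a A B  =>  a a a a a a a a a A A B   (applied A -> A A)
  Step 21: a a a a a a a a a A A B  =>  a a a a a a a a a a A B   (applied A -> a)
  Step 22: a a a a a a a a a a A B  =>  a a a a a a a a a a a B   (applied A -> a)
  Step 23: a a a a a a a a a a a B  =>  a a a a a a a a a a a B B   (applied B -> B B)
  Step 24: a a a a a a a a a a a B B  =>  a a a a a a a a a a a B B B   (applied B -> B B)
  Step 25: a a a a a a a a a a a B B B  =>  a a a a a a a a a a a B B B B   (applied B -> B B)
  Step 26: a a a a a a a a a a a B B B B  =>  a a a a a a a a a a a B B B B B   (applied B -> B B)
  Step 27: a a a a a a a a a a a B B B B B  =>  a a a a a a a a a a a b B B B B   (applied B -> b)
  Step 28: a a a a a a a a a a a b B B B B  =>  a a a a a a a a a a a b b B B B   (applied B -> b)
  Step 29: a a a a a a a a a a a b b B B B  =>  a a a a a a a a a a a b b b B B   (applied B -> b)
  Step 30: a a a a a a a a a a a b b b B B  =>  a a a a a a a a a a a b b b B B B   (applied B -> B B)
  Step 31: a a a a a a a a a a a b b b B B B  =>  a a a a a a a a a a a b b b B B B B   (applied B -> B B)
  Step 32: a a a a a a a a a a a b b b B B B B  =>  a a a a a a a a a a a b b b b B B B   (applied B -> b)
  Step 33: a a a a a a a a a a a b b b b B B B  =>  a a a a a a a a a a a b b b b b B B   (applied B -> b)
  Step 34: a a a a a a a a a a a b b b b b B B  =>  a a a a a a a a a a a b b b b b b B   (applied B -> b)
  Step 35: a a a a a a a a a a a b b b b b b B  =>  a a a a a a a a a a a b b b b b b B B   (applied B -> B B)
  Step 36: a a a a a a a a a a a b b b b b b B B  =>  a a a a a a a a a a a b b b b b b B B B   (applied B -> B B)
  Step 37: a a a a a a a a a a a b b b b b b B B B  =>  a a a a a a a a a a a b b b b b b B B B B   (applied B -> B B)
  Step 38: a a a a a a a a a a a b b b b b b B B B B  =>  a a a a a a a a a a a b b b b b b b B B B   (applied B -> b)
  Step 39: a a a a a a a a a a a b b b b b b b B B B  =>  a a a a a a a a a a a b b b b b b b b B B   (applied B -> b)
  Step 40: a a a a a a a a a a a b b b b b b b b B B  =>  a a a a a a a a a a a b b b b b b b b b B   (applied B -> b)
  Step 41: a a a a a a a a a a a b b b b b b b b b B  =>  a a a a a a a a a a a b b b b b b b b b B B   (applied B -> B B)
  Step 42: a a a a a a a a a a a b b b b b b b b b B B  =>  a a a a a a a a a a a b b b b b b b b b B B B   (applied B -> B B)
  Step 43: a a a a a a a a a a a b b b b b b b b b B B B  =>  a a a a a a a a a a a b b b b b b b b b b B B   (applied B -> b)
  Step 44: a a a a a a a a a a a b b b b b b b b b b B B  =>  a a a a a a a a a a a b b b b b b b b b b b B   (applied B -> b)
  Step 45: a a a a a a a a a a a b b b b b b b b b b b B  =>  a a a a a a a a a a a b b b b b b b b b b b b   (applied B -> b)
Final yield: a a a a a a a a a a a b b b b b b b b b b b b
Total rewrite steps: 45

45


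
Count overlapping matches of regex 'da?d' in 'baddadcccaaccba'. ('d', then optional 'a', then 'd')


Pattern: da?d means 'd', then optional 'a', then 'd'.
Scanning 'baddadcccaaccba' position-by-position:
  Pos 0: window 'bad' -> no
  Pos 1: window 'add' -> no
  Pos 2: window 'dda' -> MATCH
  Pos 3: window 'dad' -> MATCH
  Pos 4: window 'adc' -> no
  Pos 5: window 'dcc' -> no
  Pos 6: window 'ccc' -> no
  Pos 7: window 'cca' -> no
  Pos 8: window 'caa' -> no
  Pos 9: window 'aac' -> no
  Pos 10: window 'acc' -> no
  Pos 11: window 'ccb' -> no
  Pos 12: window 'cba' -> no
  Pos 13: window 'ba' -> no
  Pos 14: window 'a' -> no
Total matches: 2

2


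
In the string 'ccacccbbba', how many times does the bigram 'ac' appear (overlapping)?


Scanning 'ccacccbbba' for bigram 'ac':
  Position 0: 'cc' -> no
  Position 1: 'ca' -> no
  Position 2: 'ac' -> MATCH
  Position 3: 'cc' -> no
  Position 4: 'cc' -> no
  Position 5: 'cb' -> no
  Position 6: 'bb' -> no
  Position 7: 'bb' -> no
  Position 8: 'ba' -> no
Total matches: 1

1


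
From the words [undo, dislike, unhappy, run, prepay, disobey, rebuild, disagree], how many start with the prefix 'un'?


Checking each word for prefix 'un':
  'undo' -> YES, starts with 'un' (count: 1)
  'dislike' -> no (count: 1)
  'unhappy' -> YES, starts with 'un' (count: 2)
  'run' -> no (count: 2)
  'prepay' -> no (count: 2)
  'disobey' -> no (count: 2)
  'rebuild' -> no (count: 2)
  'disagree' -> no (count: 2)
Total with prefix 'un': 2

2


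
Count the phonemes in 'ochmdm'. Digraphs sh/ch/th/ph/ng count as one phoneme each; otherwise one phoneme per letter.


Parsing 'ochmdm' greedily, digraphs first:
  'o' -> vowel phoneme (phonemes so far: 1)
  'ch' -> digraph (1 consonant phoneme) (phonemes so far: 2)
  'm' -> consonant phoneme (phonemes so far: 3)
  'd' -> consonant phoneme (phonemes so far: 4)
  'm' -> consonant phoneme (phonemes so far: 5)
Total phonemes: 5

5


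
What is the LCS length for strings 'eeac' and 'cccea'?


DP table for LCS of 'eeac' and 'cccea':
       c  c  c  e  a
    0  0  0  0  0  0
  e 0  0  0  0  1  1
  e 0  0  0  0  1  1
  a 0  0  0  0  1  2
  c 0  1  1  1  1  2
LCS: 'ea'
LCS length = 2

2


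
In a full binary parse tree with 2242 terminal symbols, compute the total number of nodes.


Leaf nodes (terminals): 2242
Internal nodes = n - 1 = 2242 - 1 = 2241
Total = leaves + internal = 2242 + 2241 = 4483

4483


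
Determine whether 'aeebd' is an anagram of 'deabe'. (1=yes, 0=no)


Sort characters of 'aeebd': 'abdee'
Sort characters of 'deabe': 'abdee'
Sorted forms match -> they ARE anagrams
Result: 1

1


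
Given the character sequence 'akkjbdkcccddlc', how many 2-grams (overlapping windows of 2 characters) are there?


String 'akkjbdkcccddlc' has length L = 14.
Number of overlapping n-grams = L - n + 1
Substituting: 14 - 2 + 1 = 13

13


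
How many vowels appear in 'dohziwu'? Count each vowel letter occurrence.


Scanning each character of 'dohziwu':
  Position 1: 'd' -> consonant (running count: 0)
  Position 2: 'o' -> vowel (running count: 1)
  Position 3: 'h' -> consonant (running count: 1)
  Position 4: 'z' -> consonant (running count: 1)
  Position 5: 'i' -> vowel (running count: 2)
  Position 6: 'w' -> consonant (running count: 2)
  Position 7: 'u' -> vowel (running count: 3)
Total vowels: 3

3


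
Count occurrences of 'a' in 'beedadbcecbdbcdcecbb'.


Scanning 'beedadbcecbdbcdcecbb' for 'a':
  Position 4: 'a' -> MATCH (count: 1)
Total occurrences of 'a': 1

1


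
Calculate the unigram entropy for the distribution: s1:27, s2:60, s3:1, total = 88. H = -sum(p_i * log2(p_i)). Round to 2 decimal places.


Computing entropy H = -sum(p_i * log2(p_i)):
  s1: p = 27/88 = 0.3068, -p*log2(p) = 0.5230
  s2: p = 60/88 = 0.6818, -p*log2(p) = 0.3767
  s3: p = 1/88 = 0.0114, -p*log2(p) = 0.0734
H = sum of terms = 0.9731
Rounded to 2 decimals: 0.97

0.97


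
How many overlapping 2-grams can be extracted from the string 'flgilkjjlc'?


String 'flgilkjjlc' has length L = 10.
Number of overlapping n-grams = L - n + 1
Substituting: 10 - 2 + 1 = 9

9


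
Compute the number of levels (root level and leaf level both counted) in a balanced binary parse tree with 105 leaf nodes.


In a balanced binary tree with n leaves the deepest leaf is ceil(log2(n)) edges below the root,
so counting node levels inclusive of root and leaves gives ceil(log2(n)) + 1 levels.
log2(105) = 6.7142
ceil(6.7142) = 7
levels = 7 + 1 = 8

8


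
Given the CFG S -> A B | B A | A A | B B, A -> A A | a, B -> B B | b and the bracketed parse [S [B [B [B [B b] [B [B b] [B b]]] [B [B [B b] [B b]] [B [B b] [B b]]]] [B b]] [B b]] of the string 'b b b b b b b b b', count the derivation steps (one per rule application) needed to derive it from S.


Every bracketed nonterminal node [X ...] in the tree is produced by exactly one rule application.
Reading the tree off as a leftmost derivation:
  Step 1: S  =>  B B   (applied S -> B B)
  Step 2: B B  =>  B B B   (applied B -> B B)
  Step 3: B B B  =>  B B B B   (applied B -> B B)
  Step 4: B B B B  =>  B B B B B   (applied B -> B B)
  Step 5: B B B B B  =>  b B B B B   (applied B -> b)
  Step 6: b B B B B  =>  b B B B B B   (applied B -> B B)
  Step 7: b B B B B B  =>  b b B B B B   (applied B -> b)
  Step 8: b b B B B B  =>  b b b B B B   (applied B -> b)
  Step 9: b b b B B B  =>  b b b B B B B   (applied B -> B B)
  Step 10: b b b B B B B  =>  b b b B B B B B   (applied B -> B B)
  Step 11: b b b B B B B B  =>  b b b b B B B B   (applied B -> b)
  Step 12: b b b b B B B B  =>  b b b b b B B B   (applied B -> b)
  Step 13: b b b b b B B B  =>  b b b b b B B B B   (applied B -> B B)
  Step 14: b b b b b B B B B  =>  b b b b b b B B B   (applied B -> b)
  Step 15: b b b b b b B B B  =>  b b b b b b b B B   (applied B -> b)
  Step 16: b b b b b b b B B  =>  b b b b b b b b B   (applied B -> b)
  Step 17: b b b b b b b b B  =>  b b b b b b b b b   (applied B -> b)
Final yield: b b b b b b b b b
Total rewrite steps: 17

17


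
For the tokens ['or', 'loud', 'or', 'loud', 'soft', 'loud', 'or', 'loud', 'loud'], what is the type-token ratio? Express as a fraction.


Tokens: 9
Unique types: ('loud', 'or', 'soft') = 3
TTR = 3/9
Simplify: divide both by 3 -> 1/3
TTR = 1/3

1/3


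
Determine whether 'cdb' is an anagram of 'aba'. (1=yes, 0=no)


Sort characters of 'cdb': 'bcd'
Sort characters of 'aba': 'aab'
Sorted forms differ -> they are NOT anagrams
Result: 0

0


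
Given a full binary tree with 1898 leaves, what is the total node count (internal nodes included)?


Leaf nodes (terminals): 1898
Internal nodes = n - 1 = 1898 - 1 = 1897
Total = leaves + internal = 1898 + 1897 = 3795

3795


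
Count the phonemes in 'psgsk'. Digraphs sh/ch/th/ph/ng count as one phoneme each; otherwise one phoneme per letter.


Parsing 'psgsk' greedily, digraphs first:
  'p' -> consonant phoneme (phonemes so far: 1)
  's' -> consonant phoneme (phonemes so far: 2)
  'g' -> consonant phoneme (phonemes so far: 3)
  's' -> consonant phoneme (phonemes so far: 4)
  'k' -> consonant phoneme (phonemes so far: 5)
Total phonemes: 5

5


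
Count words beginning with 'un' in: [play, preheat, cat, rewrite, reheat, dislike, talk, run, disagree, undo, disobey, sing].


Checking each word for prefix 'un':
  'play' -> no (count: 0)
  'preheat' -> no (count: 0)
  'cat' -> no (count: 0)
  'rewrite' -> no (count: 0)
  'reheat' -> no (count: 0)
  'dislike' -> no (count: 0)
  'talk' -> no (count: 0)
  'run' -> no (count: 0)
  'disagree' -> no (count: 0)
  'undo' -> YES, starts with 'un' (count: 1)
  'disobey' -> no (count: 1)
  'sing' -> no (count: 1)
Total with prefix 'un': 1

1


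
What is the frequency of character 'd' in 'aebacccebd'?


Scanning 'aebacccebd' for 'd':
  Position 9: 'd' -> MATCH (count: 1)
Total occurrences of 'd': 1

1


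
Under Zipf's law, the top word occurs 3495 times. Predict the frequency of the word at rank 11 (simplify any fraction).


Zipf's law: freq(rank) = f1 / rank
f1 = 3495, rank = 11
freq = 3495 / 11
GCD(3495, 11) = 1
Simplified: 3495/11

3495/11


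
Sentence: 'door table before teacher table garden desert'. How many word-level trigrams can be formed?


Word trigrams from [7] words:
  Trigram 1: (door table before)
  Trigram 2: (table before teacher)
  Trigram 3: (before teacher table)
  Trigram 4: (teacher table garden)
  Trigram 5: (table garden desert)
Total word trigrams: 7 - 2 = 5

5


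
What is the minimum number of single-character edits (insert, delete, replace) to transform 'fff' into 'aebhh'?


Building DP table for s1='fff' (len 3) and s2='aebhh' (len 5):
       a  e  b  h  h
    0  1  2  3  4  5
  f 1  1  2  3  4  5
  f 2  2  2  3  4  5
  f 3  3  3  3  4  5
Edit distance = dp[3][5] = 5

5


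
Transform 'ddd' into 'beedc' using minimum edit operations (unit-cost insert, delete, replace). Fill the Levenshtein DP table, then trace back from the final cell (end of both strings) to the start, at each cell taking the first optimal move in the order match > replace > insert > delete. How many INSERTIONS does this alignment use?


Edit distance = 4. Backtracking from cell (3, 5) with preference match > replace > insert > delete,
then listing the resulting alignment 'ddd' -> 'beedc' left to right:
  Step 1: insert 'b' [insertion #1]
  Step 2: insert 'e' [insertion #2]
  Step 3: replace d->e
  Step 4: keep 'd'
  Step 5: replace d->c
Total insertions: 2

2


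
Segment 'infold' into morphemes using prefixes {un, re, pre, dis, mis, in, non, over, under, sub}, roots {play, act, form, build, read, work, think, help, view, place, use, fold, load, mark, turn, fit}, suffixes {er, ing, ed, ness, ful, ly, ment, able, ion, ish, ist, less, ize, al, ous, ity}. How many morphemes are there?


Segmenting 'infold' against the inventory:
  'in' -> prefix (morpheme 1)
  'fold' -> root (morpheme 2)
Total morphemes: 2

2


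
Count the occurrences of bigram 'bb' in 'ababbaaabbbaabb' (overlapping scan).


Scanning 'ababbaaabbbaabb' for bigram 'bb':
  Position 0: 'ab' -> no
  Position 1: 'ba' -> no
  Position 2: 'ab' -> no
  Position 3: 'bb' -> MATCH
  Position 4: 'ba' -> no
  Position 5: 'aa' -> no
  Position 6: 'aa' -> no
  Position 7: 'ab' -> no
  Position 8: 'bb' -> MATCH
  Position 9: 'bb' -> MATCH
  Position 10: 'ba' -> no
  Position 11: 'aa' -> no
  Position 12: 'ab' -> no
  Position 13: 'bb' -> MATCH
Total matches: 4

4


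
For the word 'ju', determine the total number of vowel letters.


Scanning each character of 'ju':
  Position 1: 'j' -> consonant (running count: 0)
  Position 2: 'u' -> vowel (running count: 1)
Total vowels: 1

1


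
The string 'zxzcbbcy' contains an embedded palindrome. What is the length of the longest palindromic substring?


Scanning 'zxzcbbcy' for palindromic substrings.
Substring at positions 3-6: 'cbbc'.
Check: reverse('cbbc') = 'cbbc' -> palindrome confirmed.
Neighbouring characters ('z' / 'y') break symmetry, so it cannot extend further.
No longer palindromic substring exists; longest length = 4

4


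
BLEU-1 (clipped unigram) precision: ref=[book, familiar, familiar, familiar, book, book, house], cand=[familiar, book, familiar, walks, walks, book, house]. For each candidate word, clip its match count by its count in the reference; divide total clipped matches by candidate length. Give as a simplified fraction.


Reference word counts: {'book': 3, 'familiar': 3, 'house': 1}
Checking each candidate word (with clipping):
  'familiar' -> in reference (ref count 3, used 1/3) -> match (matches: 1)
  'book' -> in reference (ref count 3, used 1/3) -> match (matches: 2)
  'familiar' -> in reference (ref count 3, used 2/3) -> match (matches: 3)
  'walks' -> not in reference -> no match (matches: 3)
  'walks' -> not in reference -> no match (matches: 3)
  'book' -> in reference (ref count 3, used 2/3) -> match (matches: 4)
  'house' -> in reference (ref count 1, used 1/1) -> match (matches: 5)
Clipped matches: 5, Candidate length: 7
Precision = 5/7

5/7


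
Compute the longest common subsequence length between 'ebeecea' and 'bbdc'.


DP table for LCS of 'ebeecea' and 'bbdc':
       b  b  d  c
    0  0  0  0  0
  e 0  0  0  0  0
  b 0  1  1  1  1
  e 0  1  1  1  1
  e 0  1  1  1  1
  c 0  1  1  1  2
  e 0  1  1  1  2
  a 0  1  1  1  2
LCS: 'bc'
LCS length = 2

2


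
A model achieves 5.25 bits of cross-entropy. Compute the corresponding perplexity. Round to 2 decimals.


Perplexity formula: PP = 2^H
H = 5.25
PP = 2^5.25
Decompose: 2^5.25 = 2^5 * 2^0.25
2^5 = 32, 2^0.25 ~ 1.1892071
PP ~ 32 * 1.1892071 = 38.0546272
Rounded to 2 decimals: 38.05

38.05


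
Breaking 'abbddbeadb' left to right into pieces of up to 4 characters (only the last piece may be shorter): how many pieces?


'abbddbeadb' has 10 characters.
Chunking with max size 4:
  Chunk 1: 'abbd' (positions 0-3)
  Chunk 2: 'dbea' (positions 4-7)
  Chunk 3: 'db' (positions 8-9)
Total chunks: ceil(10 / 4) = 3

3


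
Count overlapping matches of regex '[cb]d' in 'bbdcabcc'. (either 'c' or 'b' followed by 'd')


Pattern: [cb]d means either 'c' or 'b' followed by 'd'.
Scanning 'bbdcabcc' position-by-position:
  Pos 0: window 'bb' -> no
  Pos 1: window 'bd' -> MATCH
  Pos 2: window 'dc' -> no
  Pos 3: window 'ca' -> no
  Pos 4: window 'ab' -> no
  Pos 5: window 'bc' -> no
  Pos 6: window 'cc' -> no
  Pos 7: window 'c' -> no
Total matches: 1

1


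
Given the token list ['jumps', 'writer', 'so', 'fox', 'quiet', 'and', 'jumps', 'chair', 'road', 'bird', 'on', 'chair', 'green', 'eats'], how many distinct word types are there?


Listing all tokens and tracking unique types:
  Token 1: 'jumps' -> NEW (unique so far: 1)
  Token 2: 'writer' -> NEW (unique so far: 2)
  Token 3: 'so' -> NEW (unique so far: 3)
  Token 4: 'fox' -> NEW (unique so far: 4)
  Token 5: 'quiet' -> NEW (unique so far: 5)
  Token 6: 'and' -> NEW (unique so far: 6)
  Token 7: 'jumps' -> duplicate (unique so far: 6)
  Token 8: 'chair' -> NEW (unique so far: 7)
  Token 9: 'road' -> NEW (unique so far: 8)
  Token 10: 'bird' -> NEW (unique so far: 9)
  Token 11: 'on' -> NEW (unique so far: 10)
  Token 12: 'chair' -> duplicate (unique so far: 10)
  Token 13: 'green' -> NEW (unique so far: 11)
  Token 14: 'eats' -> NEW (unique so far: 12)
Unique types: ('and', 'bird', 'chair', 'eats', 'fox', 'green', 'jumps', 'on', 'quiet', 'road', 'so', 'writer')
Vocabulary size: 12

12


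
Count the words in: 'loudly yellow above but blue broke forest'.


Counting words by splitting on spaces:
  Word 1: 'loudly'
  Word 2: 'yellow'
  Word 3: 'above'
  Word 4: 'but'
  Word 5: 'blue'
  Word 6: 'broke'
  Word 7: 'forest'
Total words: 7

7


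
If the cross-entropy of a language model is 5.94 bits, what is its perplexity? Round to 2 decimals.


Perplexity formula: PP = 2^H
H = 5.94
PP = 2^5.94
Decompose: 2^5.94 = 2^5 * 2^0.94
2^5 = 32, 2^0.94 ~ 1.9185282
PP ~ 32 * 1.9185282 = 61.3929024
Rounded to 2 decimals: 61.39

61.39


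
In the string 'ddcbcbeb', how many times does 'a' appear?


Scanning 'ddcbcbeb' for 'a':
  No matches found.
Total occurrences of 'a': 0

0


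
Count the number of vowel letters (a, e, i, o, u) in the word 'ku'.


Scanning each character of 'ku':
  Position 1: 'k' -> consonant (running count: 0)
  Position 2: 'u' -> vowel (running count: 1)
Total vowels: 1

1


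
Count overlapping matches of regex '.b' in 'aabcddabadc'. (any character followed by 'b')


Pattern: .b means any character followed by 'b'.
Scanning 'aabcddabadc' position-by-position:
  Pos 0: window 'aa' -> no
  Pos 1: window 'ab' -> MATCH
  Pos 2: window 'bc' -> no
  Pos 3: window 'cd' -> no
  Pos 4: window 'dd' -> no
  Pos 5: window 'da' -> no
  Pos 6: window 'ab' -> MATCH
  Pos 7: window 'ba' -> no
  Pos 8: window 'ad' -> no
  Pos 9: window 'dc' -> no
  Pos 10: window 'c' -> no
Total matches: 2

2


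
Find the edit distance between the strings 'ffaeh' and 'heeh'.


Building DP table for s1='ffaeh' (len 5) and s2='heeh' (len 4):
       h  e  e  h
    0  1  2  3  4
  f 1  1  2  3  4
  f 2  2  2  3  4
  a 3  3  3  3  4
  e 4  4  3  3  4
  h 5  4  4  4  3
Edit distance = dp[5][4] = 3

3


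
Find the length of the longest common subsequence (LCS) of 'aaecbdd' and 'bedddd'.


DP table for LCS of 'aaecbdd' and 'bedddd':
       b  e  d  d  d  d
    0  0  0  0  0  0  0
  a 0  0  0  0  0  0  0
  a 0  0  0  0  0  0  0
  e 0  0  1  1  1  1  1
  c 0  0  1  1  1  1  1
  b 0  1  1  1  1  1  1
  d 0  1  1  2  2  2  2
  d 0  1  1  2  3  3  3
LCS: 'edd'
LCS length = 3

3


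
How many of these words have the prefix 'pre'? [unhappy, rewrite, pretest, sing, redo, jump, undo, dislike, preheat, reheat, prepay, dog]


Checking each word for prefix 'pre':
  'unhappy' -> no (count: 0)
  'rewrite' -> no (count: 0)
  'pretest' -> YES, starts with 'pre' (count: 1)
  'sing' -> no (count: 1)
  'redo' -> no (count: 1)
  'jump' -> no (count: 1)
  'undo' -> no (count: 1)
  'dislike' -> no (count: 1)
  'preheat' -> YES, starts with 'pre' (count: 2)
  'reheat' -> no (count: 2)
  'prepay' -> YES, starts with 'pre' (count: 3)
  'dog' -> no (count: 3)
Total with prefix 'pre': 3

3


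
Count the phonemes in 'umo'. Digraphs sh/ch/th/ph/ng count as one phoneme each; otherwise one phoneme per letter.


Parsing 'umo' greedily, digraphs first:
  'u' -> vowel phoneme (phonemes so far: 1)
  'm' -> consonant phoneme (phonemes so far: 2)
  'o' -> vowel phoneme (phonemes so far: 3)
Total phonemes: 3

3


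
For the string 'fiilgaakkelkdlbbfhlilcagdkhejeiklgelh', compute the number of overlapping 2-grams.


String 'fiilgaakkelkdlbbfhlilcagdkhejeiklgelh' has length L = 37.
Number of overlapping n-grams = L - n + 1
Substituting: 37 - 2 + 1 = 36

36


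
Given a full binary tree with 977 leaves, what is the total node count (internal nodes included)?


Leaf nodes (terminals): 977
Internal nodes = n - 1 = 977 - 1 = 976
Total = leaves + internal = 977 + 976 = 1953

1953


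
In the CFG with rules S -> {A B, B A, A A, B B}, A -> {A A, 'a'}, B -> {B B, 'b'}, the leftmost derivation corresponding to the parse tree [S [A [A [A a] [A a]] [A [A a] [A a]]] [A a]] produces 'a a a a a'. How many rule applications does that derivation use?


Every bracketed nonterminal node [X ...] in the tree is produced by exactly one rule application.
Reading the tree off as a leftmost derivation:
  Step 1: S  =>  A A   (applied S -> A A)
  Step 2: A A  =>  A A A   (applied A -> A A)
  Step 3: A A A  =>  A A A A   (applied A -> A A)
  Step 4: A A A A  =>  a A A A   (applied A -> a)
  Step 5: a A A A  =>  a a A A   (applied A -> a)
  Step 6: a a A A  =>  a a A A A   (applied A -> A A)
  Step 7: a a A A A  =>  a a a A A   (applied A -> a)
  Step 8: a a a A A  =>  a a a a A   (applied A -> a)
  Step 9: a a a a A  =>  a a a a a   (applied A -> a)
Final yield: a a a a a
Total rewrite steps: 9

9


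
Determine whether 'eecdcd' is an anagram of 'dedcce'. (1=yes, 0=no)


Sort characters of 'eecdcd': 'ccddee'
Sort characters of 'dedcce': 'ccddee'
Sorted forms match -> they ARE anagrams
Result: 1

1


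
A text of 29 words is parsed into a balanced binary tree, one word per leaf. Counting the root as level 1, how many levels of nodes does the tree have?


In a balanced binary tree with n leaves the deepest leaf is ceil(log2(n)) edges below the root,
so counting node levels inclusive of root and leaves gives ceil(log2(n)) + 1 levels.
log2(29) = 4.8580
ceil(4.8580) = 5
levels = 5 + 1 = 6

6


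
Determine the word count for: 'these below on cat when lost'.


Counting words by splitting on spaces:
  Word 1: 'these'
  Word 2: 'below'
  Word 3: 'on'
  Word 4: 'cat'
  Word 5: 'when'
  Word 6: 'lost'
Total words: 6

6


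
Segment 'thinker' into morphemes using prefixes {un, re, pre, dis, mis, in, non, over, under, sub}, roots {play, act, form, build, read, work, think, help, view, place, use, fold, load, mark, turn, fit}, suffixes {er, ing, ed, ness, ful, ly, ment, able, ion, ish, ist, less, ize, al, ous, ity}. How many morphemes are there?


Segmenting 'thinker' against the inventory:
  'think' -> root (morpheme 1)
  'er' -> suffix (morpheme 2)
Total morphemes: 2

2


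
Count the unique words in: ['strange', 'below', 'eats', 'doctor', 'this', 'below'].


Listing all tokens and tracking unique types:
  Token 1: 'strange' -> NEW (unique so far: 1)
  Token 2: 'below' -> NEW (unique so far: 2)
  Token 3: 'eats' -> NEW (unique so far: 3)
  Token 4: 'doctor' -> NEW (unique so far: 4)
  Token 5: 'this' -> NEW (unique so far: 5)
  Token 6: 'below' -> duplicate (unique so far: 5)
Unique types: ('below', 'doctor', 'eats', 'strange', 'this')
Vocabulary size: 5

5


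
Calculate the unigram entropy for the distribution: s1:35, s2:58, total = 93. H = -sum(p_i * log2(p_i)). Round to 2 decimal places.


Computing entropy H = -sum(p_i * log2(p_i)):
  s1: p = 35/93 = 0.3763, -p*log2(p) = 0.5306
  s2: p = 58/93 = 0.6237, -p*log2(p) = 0.4248
H = sum of terms = 0.9554
Rounded to 2 decimals: 0.96

0.96


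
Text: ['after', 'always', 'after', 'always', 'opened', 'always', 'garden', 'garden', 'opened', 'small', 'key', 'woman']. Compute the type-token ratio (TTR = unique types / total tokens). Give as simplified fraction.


Tokens: 12
Unique types: ('after', 'always', 'garden', 'key', 'opened', 'small', 'woman') = 7
TTR = 7/12
Already in lowest terms.

7/12


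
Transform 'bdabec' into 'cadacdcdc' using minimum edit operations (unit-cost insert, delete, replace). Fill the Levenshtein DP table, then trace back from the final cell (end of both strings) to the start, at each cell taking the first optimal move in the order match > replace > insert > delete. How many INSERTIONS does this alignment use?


Edit distance = 6. Backtracking from cell (6, 9) with preference match > replace > insert > delete,
then listing the resulting alignment 'bdabec' -> 'cadacdcdc' left to right:
  Step 1: insert 'c' [insertion #1]
  Step 2: replace b->a
  Step 3: keep 'd'
  Step 4: keep 'a'
  Step 5: insert 'c' [insertion #2]
  Step 6: insert 'd' [insertion #3]
  Step 7: replace b->c
  Step 8: replace e->d
  Step 9: keep 'c'
Total insertions: 3

3


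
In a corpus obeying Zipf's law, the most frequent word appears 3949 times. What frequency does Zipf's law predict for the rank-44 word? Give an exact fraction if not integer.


Zipf's law: freq(rank) = f1 / rank
f1 = 3949, rank = 44
freq = 3949 / 44
GCD(3949, 44) = 11
Simplified: 359/4

359/4


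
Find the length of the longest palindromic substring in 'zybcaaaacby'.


Scanning 'zybcaaaacby' for palindromic substrings.
Substring at positions 1-10: 'ybcaaaacby'.
Check: reverse('ybcaaaacby') = 'ybcaaaacby' -> palindrome confirmed.
Neighbouring characters ('z' / '-') break symmetry, so it cannot extend further.
No longer palindromic substring exists; longest length = 10

10


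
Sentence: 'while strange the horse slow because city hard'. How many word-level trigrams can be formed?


Word trigrams from [8] words:
  Trigram 1: (while strange the)
  Trigram 2: (strange the horse)
  Trigram 3: (the horse slow)
  Trigram 4: (horse slow because)
  Trigram 5: (slow because city)
  Trigram 6: (because city hard)
Total word trigrams: 8 - 2 = 6

6


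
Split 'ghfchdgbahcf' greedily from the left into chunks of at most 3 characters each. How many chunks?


'ghfchdgbahcf' has 12 characters.
Chunking with max size 3:
  Chunk 1: 'ghf' (positions 0-2)
  Chunk 2: 'chd' (positions 3-5)
  Chunk 3: 'gba' (positions 6-8)
  Chunk 4: 'hcf' (positions 9-11)
Total chunks: ceil(12 / 3) = 4

4


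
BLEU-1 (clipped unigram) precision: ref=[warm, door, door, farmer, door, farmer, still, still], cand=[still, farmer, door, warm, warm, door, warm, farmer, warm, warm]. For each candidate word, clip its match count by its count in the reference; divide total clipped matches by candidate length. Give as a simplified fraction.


Reference word counts: {'door': 3, 'farmer': 2, 'still': 2, 'warm': 1}
Checking each candidate word (with clipping):
  'still' -> in reference (ref count 2, used 1/2) -> match (matches: 1)
  'farmer' -> in reference (ref count 2, used 1/2) -> match (matches: 2)
  'door' -> in reference (ref count 3, used 1/3) -> match (matches: 3)
  'warm' -> in reference (ref count 1, used 1/1) -> match (matches: 4)
  'warm' -> ref count 1 already used up (1/1) -> clipped, no match (matches: 4)
  'door' -> in reference (ref count 3, used 2/3) -> match (matches: 5)
  'warm' -> ref count 1 already used up (1/1) -> clipped, no match (matches: 5)
  'farmer' -> in reference (ref count 2, used 2/2) -> match (matches: 6)
  'warm' -> ref count 1 already used up (1/1) -> clipped, no match (matches: 6)
  'warm' -> ref count 1 already used up (1/1) -> clipped, no match (matches: 6)
Clipped matches: 6, Candidate length: 10
Precision = 6/10 = 3/5

3/5


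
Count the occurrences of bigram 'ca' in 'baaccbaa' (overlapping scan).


Scanning 'baaccbaa' for bigram 'ca':
  Position 0: 'ba' -> no
  Position 1: 'aa' -> no
  Position 2: 'ac' -> no
  Position 3: 'cc' -> no
  Position 4: 'cb' -> no
  Position 5: 'ba' -> no
  Position 6: 'aa' -> no
Total matches: 0

0


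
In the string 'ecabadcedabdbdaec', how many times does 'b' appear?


Scanning 'ecabadcedabdbdaec' for 'b':
  Position 3: 'b' -> MATCH (count: 1)
  Position 10: 'b' -> MATCH (count: 2)
  Position 12: 'b' -> MATCH (count: 3)
Total occurrences of 'b': 3

3


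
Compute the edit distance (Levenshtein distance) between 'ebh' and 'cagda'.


Building DP table for s1='ebh' (len 3) and s2='cagda' (len 5):
       c  a  g  d  a
    0  1  2  3  4  5
  e 1  1  2  3  4  5
  b 2  2  2  3  4  5
  h 3  3  3  3  4  5
Edit distance = dp[3][5] = 5

5


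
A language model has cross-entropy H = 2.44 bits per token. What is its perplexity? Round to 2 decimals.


Perplexity formula: PP = 2^H
H = 2.44
PP = 2^2.44
Decompose: 2^2.44 = 2^2 * 2^0.44
2^2 = 4, 2^0.44 ~ 1.3566043
PP ~ 4 * 1.3566043 = 5.4264172
Rounded to 2 decimals: 5.43

5.43


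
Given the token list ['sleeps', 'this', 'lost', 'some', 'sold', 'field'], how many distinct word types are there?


Listing all tokens and tracking unique types:
  Token 1: 'sleeps' -> NEW (unique so far: 1)
  Token 2: 'this' -> NEW (unique so far: 2)
  Token 3: 'lost' -> NEW (unique so far: 3)
  Token 4: 'some' -> NEW (unique so far: 4)
  Token 5: 'sold' -> NEW (unique so far: 5)
  Token 6: 'field' -> NEW (unique so far: 6)
Unique types: ('field', 'lost', 'sleeps', 'sold', 'some', 'this')
Vocabulary size: 6

6


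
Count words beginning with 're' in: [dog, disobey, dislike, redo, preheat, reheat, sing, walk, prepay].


Checking each word for prefix 're':
  'dog' -> no (count: 0)
  'disobey' -> no (count: 0)
  'dislike' -> no (count: 0)
  'redo' -> YES, starts with 're' (count: 1)
  'preheat' -> no (count: 1)
  'reheat' -> YES, starts with 're' (count: 2)
  'sing' -> no (count: 2)
  'walk' -> no (count: 2)
  'prepay' -> no (count: 2)
Total with prefix 're': 2

2


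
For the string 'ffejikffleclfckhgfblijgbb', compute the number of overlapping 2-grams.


String 'ffejikffleclfckhgfblijgbb' has length L = 25.
Number of overlapping n-grams = L - n + 1
Substituting: 25 - 2 + 1 = 24

24


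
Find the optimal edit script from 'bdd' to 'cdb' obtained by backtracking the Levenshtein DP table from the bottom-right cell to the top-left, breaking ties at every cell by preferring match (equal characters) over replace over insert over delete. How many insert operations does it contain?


Edit distance = 2. Backtracking from cell (3, 3) with preference match > replace > insert > delete,
then listing the resulting alignment 'bdd' -> 'cdb' left to right:
  Step 1: replace b->c
  Step 2: keep 'd'
  Step 3: replace d->b
Total insertions: 0

0


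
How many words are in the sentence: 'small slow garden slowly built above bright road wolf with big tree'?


Counting words by splitting on spaces:
  Word 1: 'small'
  Word 2: 'slow'
  Word 3: 'garden'
  Word 4: 'slowly'
  Word 5: 'built'
  Word 6: 'above'
  Word 7: 'bright'
  Word 8: 'road'
  Word 9: 'wolf'
  Word 10: 'with'
  Word 11: 'big'
  Word 12: 'tree'
Total words: 12

12


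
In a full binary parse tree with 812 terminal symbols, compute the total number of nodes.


Leaf nodes (terminals): 812
Internal nodes = n - 1 = 812 - 1 = 811
Total = leaves + internal = 812 + 811 = 1623

1623


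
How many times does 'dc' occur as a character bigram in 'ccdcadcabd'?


Scanning 'ccdcadcabd' for bigram 'dc':
  Position 0: 'cc' -> no
  Position 1: 'cd' -> no
  Position 2: 'dc' -> MATCH
  Position 3: 'ca' -> no
  Position 4: 'ad' -> no
  Position 5: 'dc' -> MATCH
  Position 6: 'ca' -> no
  Position 7: 'ab' -> no
  Position 8: 'bd' -> no
Total matches: 2

2


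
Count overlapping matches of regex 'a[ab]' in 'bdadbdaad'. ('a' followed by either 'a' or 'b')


Pattern: a[ab] means 'a' followed by either 'a' or 'b'.
Scanning 'bdadbdaad' position-by-position:
  Pos 0: window 'bd' -> no
  Pos 1: window 'da' -> no
  Pos 2: window 'ad' -> no
  Pos 3: window 'db' -> no
  Pos 4: window 'bd' -> no
  Pos 5: window 'da' -> no
  Pos 6: window 'aa' -> MATCH
  Pos 7: window 'ad' -> no
  Pos 8: window 'd' -> no
Total matches: 1

1
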